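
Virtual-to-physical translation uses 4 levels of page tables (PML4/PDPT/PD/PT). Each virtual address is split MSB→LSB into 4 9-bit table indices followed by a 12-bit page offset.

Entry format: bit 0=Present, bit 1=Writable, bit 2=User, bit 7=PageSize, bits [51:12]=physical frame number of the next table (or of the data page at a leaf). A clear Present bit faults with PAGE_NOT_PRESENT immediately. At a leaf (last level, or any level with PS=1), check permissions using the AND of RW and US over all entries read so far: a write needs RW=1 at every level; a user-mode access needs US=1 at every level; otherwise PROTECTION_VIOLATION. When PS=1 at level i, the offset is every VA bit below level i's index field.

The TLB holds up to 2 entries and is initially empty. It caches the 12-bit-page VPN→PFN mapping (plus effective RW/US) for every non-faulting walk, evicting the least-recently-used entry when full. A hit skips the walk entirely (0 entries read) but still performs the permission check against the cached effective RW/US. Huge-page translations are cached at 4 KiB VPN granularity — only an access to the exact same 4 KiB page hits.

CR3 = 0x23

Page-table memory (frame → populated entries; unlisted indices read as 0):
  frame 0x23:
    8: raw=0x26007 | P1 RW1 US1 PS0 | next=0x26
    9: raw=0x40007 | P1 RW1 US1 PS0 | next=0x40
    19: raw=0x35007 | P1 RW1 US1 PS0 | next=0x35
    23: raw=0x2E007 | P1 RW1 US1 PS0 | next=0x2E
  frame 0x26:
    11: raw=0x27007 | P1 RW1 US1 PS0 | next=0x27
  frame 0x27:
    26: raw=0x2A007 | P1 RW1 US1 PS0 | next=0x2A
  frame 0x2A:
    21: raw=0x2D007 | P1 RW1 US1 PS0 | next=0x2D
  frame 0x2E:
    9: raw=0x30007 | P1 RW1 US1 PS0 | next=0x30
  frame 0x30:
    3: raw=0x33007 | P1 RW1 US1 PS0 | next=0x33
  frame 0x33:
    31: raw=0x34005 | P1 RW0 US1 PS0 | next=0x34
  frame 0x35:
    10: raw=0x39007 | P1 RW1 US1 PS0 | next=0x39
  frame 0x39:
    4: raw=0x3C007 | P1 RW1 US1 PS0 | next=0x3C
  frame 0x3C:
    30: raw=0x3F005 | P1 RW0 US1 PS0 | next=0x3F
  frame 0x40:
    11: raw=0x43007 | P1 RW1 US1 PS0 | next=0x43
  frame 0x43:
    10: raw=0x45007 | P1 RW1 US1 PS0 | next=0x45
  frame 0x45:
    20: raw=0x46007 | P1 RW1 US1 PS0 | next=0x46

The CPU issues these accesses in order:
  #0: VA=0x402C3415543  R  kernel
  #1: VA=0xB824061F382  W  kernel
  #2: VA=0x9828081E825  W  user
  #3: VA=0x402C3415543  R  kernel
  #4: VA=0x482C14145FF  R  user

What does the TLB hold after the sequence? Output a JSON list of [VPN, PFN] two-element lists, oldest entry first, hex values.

Per-access translation:
#0 VA=0x402C3415543 (r,kernel):
  L0: frame=0x23 idx=8 entry=0x26007 [P=1 RW=1 US=1 PS=0]
  L1: frame=0x26 idx=11 entry=0x27007 [P=1 RW=1 US=1 PS=0]
  L2: frame=0x27 idx=26 entry=0x2A007 [P=1 RW=1 US=1 PS=0]
  L3: frame=0x2A idx=21 entry=0x2D007 [P=1 RW=1 US=1 PS=0]
  ✓ 0x2D543  — 4 lookups
#1 VA=0xB824061F382 (w,kernel):
  L0: frame=0x23 idx=23 entry=0x2E007 [P=1 RW=1 US=1 PS=0]
  L1: frame=0x2E idx=9 entry=0x30007 [P=1 RW=1 US=1 PS=0]
  L2: frame=0x30 idx=3 entry=0x33007 [P=1 RW=1 US=1 PS=0]
  L3: frame=0x33 idx=31 entry=0x34005 [P=1 RW=0 US=1 PS=0]
  ⇒ fault: PROTECTION_VIOLATION  — 4 lookups
#2 VA=0x9828081E825 (w,user):
  L0: frame=0x23 idx=19 entry=0x35007 [P=1 RW=1 US=1 PS=0]
  L1: frame=0x35 idx=10 entry=0x39007 [P=1 RW=1 US=1 PS=0]
  L2: frame=0x39 idx=4 entry=0x3C007 [P=1 RW=1 US=1 PS=0]
  L3: frame=0x3C idx=30 entry=0x3F005 [P=1 RW=0 US=1 PS=0]
  ⇒ fault: PROTECTION_VIOLATION  — 4 lookups
#3 VA=0x402C3415543 (r,kernel):
  TLB hit vpn=0x402C3415 → PA=0x2D543
#4 VA=0x482C14145FF (r,user):
  L0: frame=0x23 idx=9 entry=0x40007 [P=1 RW=1 US=1 PS=0]
  L1: frame=0x40 idx=11 entry=0x43007 [P=1 RW=1 US=1 PS=0]
  L2: frame=0x43 idx=10 entry=0x45007 [P=1 RW=1 US=1 PS=0]
  L3: frame=0x45 idx=20 entry=0x46007 [P=1 RW=1 US=1 PS=0]
  ✓ 0x465FF  — 4 lookups

TLB: [["0x402C3415", "0x2D"], ["0x482C1414", "0x46"]]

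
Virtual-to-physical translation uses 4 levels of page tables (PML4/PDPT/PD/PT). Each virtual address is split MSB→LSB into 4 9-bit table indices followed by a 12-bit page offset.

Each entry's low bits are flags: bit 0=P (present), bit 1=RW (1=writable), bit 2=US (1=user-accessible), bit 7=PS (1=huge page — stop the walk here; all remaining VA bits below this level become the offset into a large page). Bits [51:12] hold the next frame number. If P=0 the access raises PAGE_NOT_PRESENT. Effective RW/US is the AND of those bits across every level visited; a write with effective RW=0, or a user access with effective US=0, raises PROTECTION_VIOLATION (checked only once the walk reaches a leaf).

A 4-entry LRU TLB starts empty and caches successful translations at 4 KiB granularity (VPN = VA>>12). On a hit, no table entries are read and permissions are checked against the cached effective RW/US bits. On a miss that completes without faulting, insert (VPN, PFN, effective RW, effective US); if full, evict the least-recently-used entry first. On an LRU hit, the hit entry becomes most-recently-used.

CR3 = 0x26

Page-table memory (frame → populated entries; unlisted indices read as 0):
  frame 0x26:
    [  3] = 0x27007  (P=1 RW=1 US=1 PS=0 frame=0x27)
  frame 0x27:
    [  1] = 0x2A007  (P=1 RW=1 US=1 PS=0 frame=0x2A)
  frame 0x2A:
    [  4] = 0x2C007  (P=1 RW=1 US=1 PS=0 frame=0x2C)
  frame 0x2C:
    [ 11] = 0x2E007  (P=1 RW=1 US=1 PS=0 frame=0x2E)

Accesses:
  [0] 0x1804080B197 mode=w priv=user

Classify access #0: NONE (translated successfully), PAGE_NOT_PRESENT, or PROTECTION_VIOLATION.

Walk each access:
#0 VA=0x1804080B197 (w,user):
  [0] read 0x26 idx=3: raw=0x27007 flags P=1 W=1 U=1 S=0
  [1] read 0x27 idx=1: raw=0x2A007 flags P=1 W=1 U=1 S=0
  [2] read 0x2A idx=4: raw=0x2C007 flags P=1 W=1 U=1 S=0
  [3] read 0x2C idx=11: raw=0x2E007 flags P=1 W=1 U=1 S=0
  → PA=0x2E197  (4 entries read)

Access #0 fault: NONE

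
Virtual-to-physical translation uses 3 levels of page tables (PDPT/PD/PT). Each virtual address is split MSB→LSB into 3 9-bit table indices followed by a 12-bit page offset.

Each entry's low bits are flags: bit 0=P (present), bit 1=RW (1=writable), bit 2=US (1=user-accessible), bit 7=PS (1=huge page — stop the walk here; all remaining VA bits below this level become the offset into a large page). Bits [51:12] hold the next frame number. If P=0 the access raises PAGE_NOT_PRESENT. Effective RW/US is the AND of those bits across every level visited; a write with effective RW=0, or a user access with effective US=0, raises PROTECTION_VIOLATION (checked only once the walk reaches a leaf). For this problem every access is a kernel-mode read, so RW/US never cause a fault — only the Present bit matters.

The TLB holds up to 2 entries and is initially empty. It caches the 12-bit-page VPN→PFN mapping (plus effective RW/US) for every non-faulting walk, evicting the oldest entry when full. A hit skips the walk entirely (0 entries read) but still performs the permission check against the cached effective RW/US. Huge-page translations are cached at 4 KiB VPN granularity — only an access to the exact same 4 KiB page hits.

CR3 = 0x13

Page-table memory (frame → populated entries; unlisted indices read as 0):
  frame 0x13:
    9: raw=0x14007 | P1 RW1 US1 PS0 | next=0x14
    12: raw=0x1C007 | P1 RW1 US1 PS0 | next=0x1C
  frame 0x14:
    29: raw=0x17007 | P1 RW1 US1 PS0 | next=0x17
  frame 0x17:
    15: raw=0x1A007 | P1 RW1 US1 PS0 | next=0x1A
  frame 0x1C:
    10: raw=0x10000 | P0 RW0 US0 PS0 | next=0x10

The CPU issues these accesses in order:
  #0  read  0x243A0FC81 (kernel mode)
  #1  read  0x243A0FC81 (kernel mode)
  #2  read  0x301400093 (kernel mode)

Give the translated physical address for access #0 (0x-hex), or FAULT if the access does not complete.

Trace:
#0 VA=0x243A0FC81 (r,kernel):
  lvl0: tbl 0x13, slot 9 ⇒ 0x14007 (P1/RW1/US1/PS0)
  lvl1: tbl 0x14, slot 29 ⇒ 0x17007 (P1/RW1/US1/PS0)
  lvl2: tbl 0x17, slot 15 ⇒ 0x1A007 (P1/RW1/US1/PS0)
  ⇒ phys 0x1AC81  [3 reads]
#1 VA=0x243A0FC81 (r,kernel):
  TLB hit vpn=0x243A0F → PA=0x1AC81
#2 VA=0x301400093 (r,kernel):
  lvl0: tbl 0x13, slot 12 ⇒ 0x1C007 (P1/RW1/US1/PS0)
  lvl1: tbl 0x1C, slot 10 ⇒ 0x10000 (P0/RW0/US0/PS0)
  ✗ PAGE_NOT_PRESENT  [2 reads]

Access #0 PA: 0x1AC81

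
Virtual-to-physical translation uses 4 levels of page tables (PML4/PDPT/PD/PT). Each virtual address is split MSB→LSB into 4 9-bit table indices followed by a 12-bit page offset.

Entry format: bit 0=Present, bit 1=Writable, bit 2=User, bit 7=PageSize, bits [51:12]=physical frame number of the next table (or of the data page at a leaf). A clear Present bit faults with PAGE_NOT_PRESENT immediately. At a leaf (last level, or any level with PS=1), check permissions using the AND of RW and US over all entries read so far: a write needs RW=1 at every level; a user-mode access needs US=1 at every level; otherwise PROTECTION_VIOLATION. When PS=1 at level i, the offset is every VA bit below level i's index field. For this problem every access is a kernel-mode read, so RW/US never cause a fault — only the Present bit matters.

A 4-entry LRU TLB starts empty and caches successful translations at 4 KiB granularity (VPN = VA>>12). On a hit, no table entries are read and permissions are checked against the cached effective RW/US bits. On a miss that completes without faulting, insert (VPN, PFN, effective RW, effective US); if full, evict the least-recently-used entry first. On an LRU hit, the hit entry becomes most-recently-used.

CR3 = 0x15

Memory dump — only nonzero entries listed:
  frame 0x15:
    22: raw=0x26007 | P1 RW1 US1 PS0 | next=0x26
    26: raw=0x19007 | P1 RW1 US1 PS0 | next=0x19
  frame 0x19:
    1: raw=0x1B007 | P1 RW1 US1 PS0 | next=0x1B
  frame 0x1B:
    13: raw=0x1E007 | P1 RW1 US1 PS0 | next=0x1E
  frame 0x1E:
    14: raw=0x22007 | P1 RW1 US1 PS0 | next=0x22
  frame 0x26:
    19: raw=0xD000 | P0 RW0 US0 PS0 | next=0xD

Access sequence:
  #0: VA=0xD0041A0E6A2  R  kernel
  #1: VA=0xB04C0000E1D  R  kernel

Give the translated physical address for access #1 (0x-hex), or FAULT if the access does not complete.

Per-access translation:
#0 VA=0xD0041A0E6A2 (r,kernel):
  [0] read 0x15 idx=26: raw=0x19007 flags P=1 W=1 U=1 S=0
  [1] read 0x19 idx=1: raw=0x1B007 flags P=1 W=1 U=1 S=0
  [2] read 0x1B idx=13: raw=0x1E007 flags P=1 W=1 U=1 S=0
  [3] read 0x1E idx=14: raw=0x22007 flags P=1 W=1 U=1 S=0
  ⇒ phys 0x226A2  [4 reads]
#1 VA=0xB04C0000E1D (r,kernel):
  [0] read 0x15 idx=22: raw=0x26007 flags P=1 W=1 U=1 S=0
  [1] read 0x26 idx=19: raw=0xD000 flags P=0 W=0 U=0 S=0
  ✗ PAGE_NOT_PRESENT  [2 reads]

Access #1 PA: FAULT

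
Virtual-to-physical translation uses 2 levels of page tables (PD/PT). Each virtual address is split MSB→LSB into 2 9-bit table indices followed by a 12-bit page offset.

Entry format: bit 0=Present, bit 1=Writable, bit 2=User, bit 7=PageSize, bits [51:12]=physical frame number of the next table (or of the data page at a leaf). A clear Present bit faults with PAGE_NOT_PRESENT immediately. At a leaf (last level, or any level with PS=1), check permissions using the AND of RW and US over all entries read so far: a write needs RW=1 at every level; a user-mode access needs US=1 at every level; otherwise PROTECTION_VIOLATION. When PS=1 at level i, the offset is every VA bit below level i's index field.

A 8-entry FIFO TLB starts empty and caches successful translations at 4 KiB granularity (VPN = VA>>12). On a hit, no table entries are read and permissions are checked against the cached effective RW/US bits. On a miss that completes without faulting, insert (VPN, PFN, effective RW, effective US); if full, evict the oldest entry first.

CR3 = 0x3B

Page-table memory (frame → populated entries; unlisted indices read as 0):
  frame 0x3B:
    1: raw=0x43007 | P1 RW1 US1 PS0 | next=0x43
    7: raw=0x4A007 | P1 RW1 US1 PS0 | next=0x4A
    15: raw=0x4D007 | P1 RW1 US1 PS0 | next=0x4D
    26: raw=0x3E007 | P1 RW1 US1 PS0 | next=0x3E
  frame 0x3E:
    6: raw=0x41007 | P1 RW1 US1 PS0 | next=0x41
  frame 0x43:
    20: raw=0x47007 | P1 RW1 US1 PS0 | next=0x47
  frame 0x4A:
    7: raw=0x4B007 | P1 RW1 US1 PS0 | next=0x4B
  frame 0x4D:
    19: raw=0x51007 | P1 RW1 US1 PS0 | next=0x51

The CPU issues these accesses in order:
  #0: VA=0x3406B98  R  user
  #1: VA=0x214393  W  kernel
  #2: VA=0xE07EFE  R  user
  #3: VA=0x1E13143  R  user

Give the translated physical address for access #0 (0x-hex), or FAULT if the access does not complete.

Trace:
#0 VA=0x3406B98 (r,user):
  L0 @0x3B[26] → 0x3E007  P=1,RW=1,US=1,PS=0
  L1 @0x3E[6] → 0x41007  P=1,RW=1,US=1,PS=0
  ⇒ phys 0x41B98  [2 reads]
#1 VA=0x214393 (w,kernel):
  L0 @0x3B[1] → 0x43007  P=1,RW=1,US=1,PS=0
  L1 @0x43[20] → 0x47007  P=1,RW=1,US=1,PS=0
  ⇒ phys 0x47393  [2 reads]
#2 VA=0xE07EFE (r,user):
  L0 @0x3B[7] → 0x4A007  P=1,RW=1,US=1,PS=0
  L1 @0x4A[7] → 0x4B007  P=1,RW=1,US=1,PS=0
  ⇒ phys 0x4BEFE  [2 reads]
#3 VA=0x1E13143 (r,user):
  L0 @0x3B[15] → 0x4D007  P=1,RW=1,US=1,PS=0
  L1 @0x4D[19] → 0x51007  P=1,RW=1,US=1,PS=0
  ⇒ phys 0x51143  [2 reads]

Access #0 PA: 0x41B98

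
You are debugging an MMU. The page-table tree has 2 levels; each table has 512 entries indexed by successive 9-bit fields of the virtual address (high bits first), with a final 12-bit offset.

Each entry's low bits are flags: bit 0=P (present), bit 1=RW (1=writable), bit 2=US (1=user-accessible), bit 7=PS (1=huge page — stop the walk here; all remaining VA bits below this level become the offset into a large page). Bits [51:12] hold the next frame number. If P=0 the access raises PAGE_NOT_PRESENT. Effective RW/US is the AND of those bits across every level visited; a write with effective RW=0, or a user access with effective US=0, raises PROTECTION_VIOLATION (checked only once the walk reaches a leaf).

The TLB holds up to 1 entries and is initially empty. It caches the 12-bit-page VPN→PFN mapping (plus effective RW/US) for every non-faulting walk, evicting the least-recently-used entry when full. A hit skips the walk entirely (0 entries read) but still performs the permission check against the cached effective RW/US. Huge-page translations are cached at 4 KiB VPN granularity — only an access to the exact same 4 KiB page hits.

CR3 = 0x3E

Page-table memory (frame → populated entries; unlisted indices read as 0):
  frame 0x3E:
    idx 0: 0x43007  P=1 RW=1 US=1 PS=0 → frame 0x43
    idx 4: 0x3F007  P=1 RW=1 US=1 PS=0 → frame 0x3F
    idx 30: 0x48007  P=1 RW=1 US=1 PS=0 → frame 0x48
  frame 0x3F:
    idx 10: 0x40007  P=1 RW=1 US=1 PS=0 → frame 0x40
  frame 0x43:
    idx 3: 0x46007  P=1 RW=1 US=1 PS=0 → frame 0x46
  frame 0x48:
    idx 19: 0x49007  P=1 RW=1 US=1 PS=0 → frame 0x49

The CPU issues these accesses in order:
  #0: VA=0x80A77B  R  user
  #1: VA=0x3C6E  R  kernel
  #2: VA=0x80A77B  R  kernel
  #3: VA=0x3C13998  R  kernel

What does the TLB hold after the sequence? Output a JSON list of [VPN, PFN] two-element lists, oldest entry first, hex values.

Per-access translation:
#0 VA=0x80A77B (r,user):
  lvl0: tbl 0x3E, slot 4 ⇒ 0x3F007 (P1/RW1/US1/PS0)
  lvl1: tbl 0x3F, slot 10 ⇒ 0x40007 (P1/RW1/US1/PS0)
  ⇒ phys 0x4077B  [2 reads]
#1 VA=0x3C6E (r,kernel):
  lvl0: tbl 0x3E, slot 0 ⇒ 0x43007 (P1/RW1/US1/PS0)
  lvl1: tbl 0x43, slot 3 ⇒ 0x46007 (P1/RW1/US1/PS0)
  ⇒ phys 0x46C6E  [2 reads]
#2 VA=0x80A77B (r,kernel):
  lvl0: tbl 0x3E, slot 4 ⇒ 0x3F007 (P1/RW1/US1/PS0)
  lvl1: tbl 0x3F, slot 10 ⇒ 0x40007 (P1/RW1/US1/PS0)
  ⇒ phys 0x4077B  [2 reads]
#3 VA=0x3C13998 (r,kernel):
  lvl0: tbl 0x3E, slot 30 ⇒ 0x48007 (P1/RW1/US1/PS0)
  lvl1: tbl 0x48, slot 19 ⇒ 0x49007 (P1/RW1/US1/PS0)
  ⇒ phys 0x49998  [2 reads]

TLB: [["0x3C13", "0x49"]]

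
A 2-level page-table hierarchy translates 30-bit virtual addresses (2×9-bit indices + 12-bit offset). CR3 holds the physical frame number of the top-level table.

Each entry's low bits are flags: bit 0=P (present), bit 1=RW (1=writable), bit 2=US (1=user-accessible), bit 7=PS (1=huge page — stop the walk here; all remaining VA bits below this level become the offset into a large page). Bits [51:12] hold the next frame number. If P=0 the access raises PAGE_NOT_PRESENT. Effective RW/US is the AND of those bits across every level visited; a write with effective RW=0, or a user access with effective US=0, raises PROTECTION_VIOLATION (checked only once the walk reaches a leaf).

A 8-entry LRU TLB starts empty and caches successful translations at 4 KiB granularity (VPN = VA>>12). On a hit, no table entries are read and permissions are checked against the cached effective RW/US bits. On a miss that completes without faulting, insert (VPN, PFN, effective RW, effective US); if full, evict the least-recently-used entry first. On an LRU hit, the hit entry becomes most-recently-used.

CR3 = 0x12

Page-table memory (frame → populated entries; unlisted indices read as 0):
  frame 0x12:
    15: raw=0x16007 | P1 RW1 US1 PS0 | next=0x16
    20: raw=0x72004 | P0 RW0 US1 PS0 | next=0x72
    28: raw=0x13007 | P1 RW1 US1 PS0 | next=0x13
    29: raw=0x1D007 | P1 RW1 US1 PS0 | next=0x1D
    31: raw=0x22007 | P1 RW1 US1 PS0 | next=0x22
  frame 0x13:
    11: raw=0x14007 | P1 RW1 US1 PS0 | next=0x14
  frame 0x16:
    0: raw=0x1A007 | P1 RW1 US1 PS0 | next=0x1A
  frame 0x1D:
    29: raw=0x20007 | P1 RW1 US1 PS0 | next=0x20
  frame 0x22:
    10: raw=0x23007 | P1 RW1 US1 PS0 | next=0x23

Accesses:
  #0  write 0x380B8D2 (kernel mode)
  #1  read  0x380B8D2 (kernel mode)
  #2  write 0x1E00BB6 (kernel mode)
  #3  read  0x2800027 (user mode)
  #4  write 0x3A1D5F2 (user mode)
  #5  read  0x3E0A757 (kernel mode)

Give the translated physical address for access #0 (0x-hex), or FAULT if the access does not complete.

Per-access translation:
#0 VA=0x380B8D2 (w,kernel):
  [0] read 0x12 idx=28: raw=0x13007 flags P=1 W=1 U=1 S=0
  [1] read 0x13 idx=11: raw=0x14007 flags P=1 W=1 U=1 S=0
  ⇒ phys 0x148D2  [2 reads]
#1 VA=0x380B8D2 (r,kernel):
  TLB hit vpn=0x380B → PA=0x148D2
#2 VA=0x1E00BB6 (w,kernel):
  [0] read 0x12 idx=15: raw=0x16007 flags P=1 W=1 U=1 S=0
  [1] read 0x16 idx=0: raw=0x1A007 flags P=1 W=1 U=1 S=0
  ⇒ phys 0x1ABB6  [2 reads]
#3 VA=0x2800027 (r,user):
  [0] read 0x12 idx=20: raw=0x72004 flags P=0 W=0 U=1 S=0
  ✗ PAGE_NOT_PRESENT  [1 reads]
#4 VA=0x3A1D5F2 (w,user):
  [0] read 0x12 idx=29: raw=0x1D007 flags P=1 W=1 U=1 S=0
  [1] read 0x1D idx=29: raw=0x20007 flags P=1 W=1 U=1 S=0
  ⇒ phys 0x205F2  [2 reads]
#5 VA=0x3E0A757 (r,kernel):
  [0] read 0x12 idx=31: raw=0x22007 flags P=1 W=1 U=1 S=0
  [1] read 0x22 idx=10: raw=0x23007 flags P=1 W=1 U=1 S=0
  ⇒ phys 0x23757  [2 reads]

Access #0 PA: 0x148D2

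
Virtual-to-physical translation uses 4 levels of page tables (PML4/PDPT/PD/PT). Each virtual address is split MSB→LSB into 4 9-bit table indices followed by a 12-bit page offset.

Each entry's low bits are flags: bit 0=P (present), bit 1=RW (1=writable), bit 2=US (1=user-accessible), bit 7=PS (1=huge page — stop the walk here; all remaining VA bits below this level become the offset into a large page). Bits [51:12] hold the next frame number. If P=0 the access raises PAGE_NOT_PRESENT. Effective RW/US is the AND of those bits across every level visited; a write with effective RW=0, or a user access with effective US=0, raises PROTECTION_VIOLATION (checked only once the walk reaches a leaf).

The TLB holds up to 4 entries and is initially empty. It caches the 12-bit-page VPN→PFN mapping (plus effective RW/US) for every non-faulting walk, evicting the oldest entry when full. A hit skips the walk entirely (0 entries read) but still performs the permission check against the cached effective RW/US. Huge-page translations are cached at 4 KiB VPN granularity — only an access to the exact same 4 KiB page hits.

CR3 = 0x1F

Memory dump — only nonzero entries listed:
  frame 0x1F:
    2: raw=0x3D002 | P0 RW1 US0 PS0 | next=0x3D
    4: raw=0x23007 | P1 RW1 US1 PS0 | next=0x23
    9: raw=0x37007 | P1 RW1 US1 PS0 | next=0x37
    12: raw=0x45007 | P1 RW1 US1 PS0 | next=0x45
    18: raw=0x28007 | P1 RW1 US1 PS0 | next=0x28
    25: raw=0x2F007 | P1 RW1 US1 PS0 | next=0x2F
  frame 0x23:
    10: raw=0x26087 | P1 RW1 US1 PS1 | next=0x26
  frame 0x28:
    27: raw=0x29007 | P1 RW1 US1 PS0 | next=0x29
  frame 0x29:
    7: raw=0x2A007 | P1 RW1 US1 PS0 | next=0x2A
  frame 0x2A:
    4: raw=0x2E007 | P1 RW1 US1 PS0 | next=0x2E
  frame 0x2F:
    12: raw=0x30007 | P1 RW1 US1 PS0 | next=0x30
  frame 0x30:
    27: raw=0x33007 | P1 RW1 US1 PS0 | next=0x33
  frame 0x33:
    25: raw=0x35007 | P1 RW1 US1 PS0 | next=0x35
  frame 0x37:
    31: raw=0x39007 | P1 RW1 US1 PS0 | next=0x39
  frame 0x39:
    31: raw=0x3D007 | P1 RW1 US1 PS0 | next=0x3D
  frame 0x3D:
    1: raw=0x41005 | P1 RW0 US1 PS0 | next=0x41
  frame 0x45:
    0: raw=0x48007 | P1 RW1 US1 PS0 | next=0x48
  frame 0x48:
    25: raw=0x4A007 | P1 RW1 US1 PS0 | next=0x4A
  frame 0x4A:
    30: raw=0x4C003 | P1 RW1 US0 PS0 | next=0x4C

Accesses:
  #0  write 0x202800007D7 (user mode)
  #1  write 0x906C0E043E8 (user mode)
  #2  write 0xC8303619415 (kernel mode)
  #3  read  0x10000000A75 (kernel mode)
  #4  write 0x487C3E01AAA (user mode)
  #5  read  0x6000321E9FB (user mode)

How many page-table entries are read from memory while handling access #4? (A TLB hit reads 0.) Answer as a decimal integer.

Trace:
#0 VA=0x202800007D7 (w,user):
  L0: frame=0x1F idx=4 entry=0x23007 [P=1 RW=1 US=1 PS=0]
  L1: frame=0x23 idx=10 entry=0x26087 [P=1 RW=1 US=1 PS=1]
  → PA=0x267D7 (huge @L1)  (2 entries read)
#1 VA=0x906C0E043E8 (w,user):
  L0: frame=0x1F idx=18 entry=0x28007 [P=1 RW=1 US=1 PS=0]
  L1: frame=0x28 idx=27 entry=0x29007 [P=1 RW=1 US=1 PS=0]
  L2: frame=0x29 idx=7 entry=0x2A007 [P=1 RW=1 US=1 PS=0]
  L3: frame=0x2A idx=4 entry=0x2E007 [P=1 RW=1 US=1 PS=0]
  → PA=0x2E3E8  (4 entries read)
#2 VA=0xC8303619415 (w,kernel):
  L0: frame=0x1F idx=25 entry=0x2F007 [P=1 RW=1 US=1 PS=0]
  L1: frame=0x2F idx=12 entry=0x30007 [P=1 RW=1 US=1 PS=0]
  L2: frame=0x30 idx=27 entry=0x33007 [P=1 RW=1 US=1 PS=0]
  L3: frame=0x33 idx=25 entry=0x35007 [P=1 RW=1 US=1 PS=0]
  → PA=0x35415  (4 entries read)
#3 VA=0x10000000A75 (r,kernel):
  L0: frame=0x1F idx=2 entry=0x3D002 [P=0 RW=1 US=0 PS=0]
  → PAGE_NOT_PRESENT  (1 entries read)
#4 VA=0x487C3E01AAA (w,user):
  L0: frame=0x1F idx=9 entry=0x37007 [P=1 RW=1 US=1 PS=0]
  L1: frame=0x37 idx=31 entry=0x39007 [P=1 RW=1 US=1 PS=0]
  L2: frame=0x39 idx=31 entry=0x3D007 [P=1 RW=1 US=1 PS=0]
  L3: frame=0x3D idx=1 entry=0x41005 [P=1 RW=0 US=1 PS=0]
  → PROTECTION_VIOLATION  (4 entries read)
#5 VA=0x6000321E9FB (r,user):
  L0: frame=0x1F idx=12 entry=0x45007 [P=1 RW=1 US=1 PS=0]
  L1: frame=0x45 idx=0 entry=0x48007 [P=1 RW=1 US=1 PS=0]
  L2: frame=0x48 idx=25 entry=0x4A007 [P=1 RW=1 US=1 PS=0]
  L3: frame=0x4A idx=30 entry=0x4C003 [P=1 RW=1 US=0 PS=0]
  → PROTECTION_VIOLATION  (4 entries read)

Entries read for #4: 4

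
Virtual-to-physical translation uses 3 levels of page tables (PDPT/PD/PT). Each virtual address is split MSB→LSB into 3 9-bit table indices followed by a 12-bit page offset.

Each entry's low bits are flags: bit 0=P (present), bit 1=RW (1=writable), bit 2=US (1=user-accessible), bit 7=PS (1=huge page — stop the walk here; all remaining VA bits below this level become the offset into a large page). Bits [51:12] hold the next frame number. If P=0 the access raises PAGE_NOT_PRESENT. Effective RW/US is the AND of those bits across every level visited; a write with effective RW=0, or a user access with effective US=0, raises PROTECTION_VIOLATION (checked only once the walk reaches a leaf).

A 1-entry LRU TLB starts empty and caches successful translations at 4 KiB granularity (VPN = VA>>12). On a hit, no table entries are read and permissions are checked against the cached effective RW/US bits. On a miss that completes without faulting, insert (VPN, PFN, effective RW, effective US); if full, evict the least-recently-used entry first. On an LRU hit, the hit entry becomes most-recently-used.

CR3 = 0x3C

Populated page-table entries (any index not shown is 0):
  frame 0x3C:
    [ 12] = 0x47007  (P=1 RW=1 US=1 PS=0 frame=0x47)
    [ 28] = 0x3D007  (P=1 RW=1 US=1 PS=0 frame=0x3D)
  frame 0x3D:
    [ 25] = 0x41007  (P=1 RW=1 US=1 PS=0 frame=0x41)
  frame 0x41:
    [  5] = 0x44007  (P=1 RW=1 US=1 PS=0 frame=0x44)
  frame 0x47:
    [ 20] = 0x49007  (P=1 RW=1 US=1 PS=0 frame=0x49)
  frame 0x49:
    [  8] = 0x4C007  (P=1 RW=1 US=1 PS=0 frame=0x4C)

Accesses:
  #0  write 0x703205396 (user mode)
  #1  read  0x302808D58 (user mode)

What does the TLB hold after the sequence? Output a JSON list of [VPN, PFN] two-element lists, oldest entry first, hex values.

Trace:
#0 VA=0x703205396 (w,user):
  [0] read 0x3C idx=28: raw=0x3D007 flags P=1 W=1 U=1 S=0
  [1] read 0x3D idx=25: raw=0x41007 flags P=1 W=1 U=1 S=0
  [2] read 0x41 idx=5: raw=0x44007 flags P=1 W=1 U=1 S=0
  ⇒ phys 0x44396  [3 reads]
#1 VA=0x302808D58 (r,user):
  [0] read 0x3C idx=12: raw=0x47007 flags P=1 W=1 U=1 S=0
  [1] read 0x47 idx=20: raw=0x49007 flags P=1 W=1 U=1 S=0
  [2] read 0x49 idx=8: raw=0x4C007 flags P=1 W=1 U=1 S=0
  ⇒ phys 0x4CD58  [3 reads]

TLB: [["0x302808", "0x4C"]]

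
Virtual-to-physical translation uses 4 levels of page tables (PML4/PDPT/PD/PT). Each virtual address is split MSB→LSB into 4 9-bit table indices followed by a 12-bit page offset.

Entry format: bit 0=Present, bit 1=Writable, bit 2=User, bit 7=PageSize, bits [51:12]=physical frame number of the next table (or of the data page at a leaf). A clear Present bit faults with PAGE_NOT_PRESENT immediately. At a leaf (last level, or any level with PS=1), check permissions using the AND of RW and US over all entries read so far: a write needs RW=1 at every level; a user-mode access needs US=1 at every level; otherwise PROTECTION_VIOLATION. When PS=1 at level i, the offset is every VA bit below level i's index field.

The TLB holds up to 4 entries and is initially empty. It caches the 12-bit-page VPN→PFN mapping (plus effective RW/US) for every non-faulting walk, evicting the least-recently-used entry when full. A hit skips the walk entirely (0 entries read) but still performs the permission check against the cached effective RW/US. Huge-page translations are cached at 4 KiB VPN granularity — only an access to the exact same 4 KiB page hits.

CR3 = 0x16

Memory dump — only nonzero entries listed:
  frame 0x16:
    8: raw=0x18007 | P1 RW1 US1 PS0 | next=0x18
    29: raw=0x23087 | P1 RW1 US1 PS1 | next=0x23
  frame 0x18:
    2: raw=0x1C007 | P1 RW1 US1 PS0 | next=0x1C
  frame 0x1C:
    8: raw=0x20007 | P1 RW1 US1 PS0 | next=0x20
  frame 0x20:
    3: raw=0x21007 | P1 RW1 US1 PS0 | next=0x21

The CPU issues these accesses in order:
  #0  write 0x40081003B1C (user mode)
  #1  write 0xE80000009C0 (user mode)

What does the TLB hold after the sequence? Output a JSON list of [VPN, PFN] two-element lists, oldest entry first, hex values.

Per-access translation:
#0 VA=0x40081003B1C (w,user):
  L0 @0x16[8] → 0x18007  P=1,RW=1,US=1,PS=0
  L1 @0x18[2] → 0x1C007  P=1,RW=1,US=1,PS=0
  L2 @0x1C[8] → 0x20007  P=1,RW=1,US=1,PS=0
  L3 @0x20[3] → 0x21007  P=1,RW=1,US=1,PS=0
  → PA=0x21B1C  (4 entries read)
#1 VA=0xE80000009C0 (w,user):
  L0 @0x16[29] → 0x23087  P=1,RW=1,US=1,PS=1
  → PA=0x239C0 (huge @L0)  (1 entries read)

TLB: [["0x40081003", "0x21"], ["0xE8000000", "0x23"]]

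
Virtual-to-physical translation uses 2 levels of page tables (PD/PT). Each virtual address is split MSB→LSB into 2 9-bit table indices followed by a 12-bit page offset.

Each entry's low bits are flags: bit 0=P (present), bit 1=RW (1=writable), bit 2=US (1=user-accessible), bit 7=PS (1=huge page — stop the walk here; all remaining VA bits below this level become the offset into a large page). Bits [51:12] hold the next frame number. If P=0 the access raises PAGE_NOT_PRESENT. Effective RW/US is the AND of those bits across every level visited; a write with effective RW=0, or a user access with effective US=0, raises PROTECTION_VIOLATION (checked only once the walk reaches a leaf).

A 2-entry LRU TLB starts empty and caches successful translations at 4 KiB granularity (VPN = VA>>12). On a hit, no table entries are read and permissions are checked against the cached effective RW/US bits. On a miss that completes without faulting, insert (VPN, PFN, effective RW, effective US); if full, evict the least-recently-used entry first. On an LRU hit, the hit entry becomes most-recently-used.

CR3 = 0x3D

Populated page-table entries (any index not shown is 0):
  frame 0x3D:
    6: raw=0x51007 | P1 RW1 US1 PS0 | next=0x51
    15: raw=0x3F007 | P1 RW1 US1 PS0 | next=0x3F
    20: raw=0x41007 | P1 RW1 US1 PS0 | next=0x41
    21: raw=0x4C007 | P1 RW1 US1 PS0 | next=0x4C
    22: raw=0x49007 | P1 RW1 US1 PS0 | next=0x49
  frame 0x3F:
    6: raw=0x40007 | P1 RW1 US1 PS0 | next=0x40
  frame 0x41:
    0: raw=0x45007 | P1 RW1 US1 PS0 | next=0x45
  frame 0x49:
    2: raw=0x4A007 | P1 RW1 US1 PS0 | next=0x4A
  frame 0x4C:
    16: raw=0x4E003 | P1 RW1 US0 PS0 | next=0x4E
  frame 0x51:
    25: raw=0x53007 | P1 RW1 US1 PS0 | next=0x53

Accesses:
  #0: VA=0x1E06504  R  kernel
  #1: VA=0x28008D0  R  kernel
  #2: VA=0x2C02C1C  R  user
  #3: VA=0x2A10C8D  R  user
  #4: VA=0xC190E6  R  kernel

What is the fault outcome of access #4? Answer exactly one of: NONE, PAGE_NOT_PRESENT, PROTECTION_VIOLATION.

Walk each access:
#0 VA=0x1E06504 (r,kernel):
  L0 @0x3D[15] → 0x3F007  P=1,RW=1,US=1,PS=0
  L1 @0x3F[6] → 0x40007  P=1,RW=1,US=1,PS=0
  ✓ 0x40504  — 2 lookups
#1 VA=0x28008D0 (r,kernel):
  L0 @0x3D[20] → 0x41007  P=1,RW=1,US=1,PS=0
  L1 @0x41[0] → 0x45007  P=1,RW=1,US=1,PS=0
  ✓ 0x458D0  — 2 lookups
#2 VA=0x2C02C1C (r,user):
  L0 @0x3D[22] → 0x49007  P=1,RW=1,US=1,PS=0
  L1 @0x49[2] → 0x4A007  P=1,RW=1,US=1,PS=0
  ✓ 0x4AC1C  — 2 lookups
#3 VA=0x2A10C8D (r,user):
  L0 @0x3D[21] → 0x4C007  P=1,RW=1,US=1,PS=0
  L1 @0x4C[16] → 0x4E003  P=1,RW=1,US=0,PS=0
  → PROTECTION_VIOLATION  (2 entries read)
#4 VA=0xC190E6 (r,kernel):
  L0 @0x3D[6] → 0x51007  P=1,RW=1,US=1,PS=0
  L1 @0x51[25] → 0x53007  P=1,RW=1,US=1,PS=0
  ✓ 0x530E6  — 2 lookups

Access #4 fault: NONE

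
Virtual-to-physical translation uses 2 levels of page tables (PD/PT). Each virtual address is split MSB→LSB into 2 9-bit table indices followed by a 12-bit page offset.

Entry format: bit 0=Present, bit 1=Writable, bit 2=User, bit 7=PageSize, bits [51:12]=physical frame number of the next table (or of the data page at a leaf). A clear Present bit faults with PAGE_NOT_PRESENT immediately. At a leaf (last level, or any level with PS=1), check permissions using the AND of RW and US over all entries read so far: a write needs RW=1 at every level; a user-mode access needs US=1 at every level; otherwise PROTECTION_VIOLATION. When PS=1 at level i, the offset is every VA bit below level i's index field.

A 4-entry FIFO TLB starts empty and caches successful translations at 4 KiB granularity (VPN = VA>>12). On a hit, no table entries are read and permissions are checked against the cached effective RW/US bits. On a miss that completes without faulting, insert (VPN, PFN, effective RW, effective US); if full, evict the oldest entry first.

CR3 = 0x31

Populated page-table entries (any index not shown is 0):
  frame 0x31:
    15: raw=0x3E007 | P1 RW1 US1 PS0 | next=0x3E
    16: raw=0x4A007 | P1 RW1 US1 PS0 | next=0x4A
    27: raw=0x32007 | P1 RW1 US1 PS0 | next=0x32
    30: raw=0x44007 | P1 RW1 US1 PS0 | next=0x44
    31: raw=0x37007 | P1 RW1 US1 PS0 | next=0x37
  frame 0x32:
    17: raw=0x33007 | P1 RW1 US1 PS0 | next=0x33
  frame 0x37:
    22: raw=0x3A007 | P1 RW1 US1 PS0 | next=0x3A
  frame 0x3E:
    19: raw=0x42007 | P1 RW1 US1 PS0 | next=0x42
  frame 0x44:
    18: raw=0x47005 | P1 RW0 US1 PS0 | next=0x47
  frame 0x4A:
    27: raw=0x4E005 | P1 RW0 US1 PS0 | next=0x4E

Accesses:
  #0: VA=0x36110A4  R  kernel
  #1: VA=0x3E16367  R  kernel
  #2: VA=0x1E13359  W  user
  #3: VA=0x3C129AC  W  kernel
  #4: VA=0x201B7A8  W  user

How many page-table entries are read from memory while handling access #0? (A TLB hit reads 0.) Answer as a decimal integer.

Walk each access:
#0 VA=0x36110A4 (r,kernel):
  L0: frame=0x31 idx=27 entry=0x32007 [P=1 RW=1 US=1 PS=0]
  L1: frame=0x32 idx=17 entry=0x33007 [P=1 RW=1 US=1 PS=0]
  ⇒ phys 0x330A4  [2 reads]
#1 VA=0x3E16367 (r,kernel):
  L0: frame=0x31 idx=31 entry=0x37007 [P=1 RW=1 US=1 PS=0]
  L1: frame=0x37 idx=22 entry=0x3A007 [P=1 RW=1 US=1 PS=0]
  ⇒ phys 0x3A367  [2 reads]
#2 VA=0x1E13359 (w,user):
  L0: frame=0x31 idx=15 entry=0x3E007 [P=1 RW=1 US=1 PS=0]
  L1: frame=0x3E idx=19 entry=0x42007 [P=1 RW=1 US=1 PS=0]
  ⇒ phys 0x42359  [2 reads]
#3 VA=0x3C129AC (w,kernel):
  L0: frame=0x31 idx=30 entry=0x44007 [P=1 RW=1 US=1 PS=0]
  L1: frame=0x44 idx=18 entry=0x47005 [P=1 RW=0 US=1 PS=0]
  → PROTECTION_VIOLATION  (2 entries read)
#4 VA=0x201B7A8 (w,user):
  L0: frame=0x31 idx=16 entry=0x4A007 [P=1 RW=1 US=1 PS=0]
  L1: frame=0x4A idx=27 entry=0x4E005 [P=1 RW=0 US=1 PS=0]
  → PROTECTION_VIOLATION  (2 entries read)

Entries read for #0: 2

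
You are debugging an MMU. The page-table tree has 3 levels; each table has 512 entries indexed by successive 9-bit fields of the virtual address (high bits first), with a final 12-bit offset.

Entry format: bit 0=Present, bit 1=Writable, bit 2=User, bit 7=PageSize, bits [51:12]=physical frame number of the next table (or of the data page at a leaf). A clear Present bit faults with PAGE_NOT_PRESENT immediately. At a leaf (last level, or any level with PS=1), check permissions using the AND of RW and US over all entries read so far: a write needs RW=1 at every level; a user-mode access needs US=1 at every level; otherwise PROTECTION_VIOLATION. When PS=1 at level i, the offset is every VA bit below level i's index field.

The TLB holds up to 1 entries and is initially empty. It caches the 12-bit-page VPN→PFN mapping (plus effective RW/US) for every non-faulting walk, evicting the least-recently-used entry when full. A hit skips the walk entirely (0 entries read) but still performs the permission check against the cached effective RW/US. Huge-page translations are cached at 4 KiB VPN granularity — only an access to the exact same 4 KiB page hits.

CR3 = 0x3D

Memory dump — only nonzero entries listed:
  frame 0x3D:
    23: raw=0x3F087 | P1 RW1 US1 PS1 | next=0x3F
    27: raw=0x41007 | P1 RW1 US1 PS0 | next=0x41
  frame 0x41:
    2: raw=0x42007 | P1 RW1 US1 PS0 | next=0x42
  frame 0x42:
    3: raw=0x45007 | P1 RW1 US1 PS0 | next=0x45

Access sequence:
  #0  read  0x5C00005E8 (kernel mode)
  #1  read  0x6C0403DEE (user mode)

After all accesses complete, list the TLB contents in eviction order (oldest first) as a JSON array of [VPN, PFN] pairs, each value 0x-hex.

Per-access translation:
#0 VA=0x5C00005E8 (r,kernel):
  L0: frame=0x3D idx=23 entry=0x3F087 [P=1 RW=1 US=1 PS=1]
  → PA=0x3F5E8 (huge @L0)  (1 entries read)
#1 VA=0x6C0403DEE (r,user):
  L0: frame=0x3D idx=27 entry=0x41007 [P=1 RW=1 US=1 PS=0]
  L1: frame=0x41 idx=2 entry=0x42007 [P=1 RW=1 US=1 PS=0]
  L2: frame=0x42 idx=3 entry=0x45007 [P=1 RW=1 US=1 PS=0]
  → PA=0x45DEE  (3 entries read)

TLB: [["0x6C0403", "0x45"]]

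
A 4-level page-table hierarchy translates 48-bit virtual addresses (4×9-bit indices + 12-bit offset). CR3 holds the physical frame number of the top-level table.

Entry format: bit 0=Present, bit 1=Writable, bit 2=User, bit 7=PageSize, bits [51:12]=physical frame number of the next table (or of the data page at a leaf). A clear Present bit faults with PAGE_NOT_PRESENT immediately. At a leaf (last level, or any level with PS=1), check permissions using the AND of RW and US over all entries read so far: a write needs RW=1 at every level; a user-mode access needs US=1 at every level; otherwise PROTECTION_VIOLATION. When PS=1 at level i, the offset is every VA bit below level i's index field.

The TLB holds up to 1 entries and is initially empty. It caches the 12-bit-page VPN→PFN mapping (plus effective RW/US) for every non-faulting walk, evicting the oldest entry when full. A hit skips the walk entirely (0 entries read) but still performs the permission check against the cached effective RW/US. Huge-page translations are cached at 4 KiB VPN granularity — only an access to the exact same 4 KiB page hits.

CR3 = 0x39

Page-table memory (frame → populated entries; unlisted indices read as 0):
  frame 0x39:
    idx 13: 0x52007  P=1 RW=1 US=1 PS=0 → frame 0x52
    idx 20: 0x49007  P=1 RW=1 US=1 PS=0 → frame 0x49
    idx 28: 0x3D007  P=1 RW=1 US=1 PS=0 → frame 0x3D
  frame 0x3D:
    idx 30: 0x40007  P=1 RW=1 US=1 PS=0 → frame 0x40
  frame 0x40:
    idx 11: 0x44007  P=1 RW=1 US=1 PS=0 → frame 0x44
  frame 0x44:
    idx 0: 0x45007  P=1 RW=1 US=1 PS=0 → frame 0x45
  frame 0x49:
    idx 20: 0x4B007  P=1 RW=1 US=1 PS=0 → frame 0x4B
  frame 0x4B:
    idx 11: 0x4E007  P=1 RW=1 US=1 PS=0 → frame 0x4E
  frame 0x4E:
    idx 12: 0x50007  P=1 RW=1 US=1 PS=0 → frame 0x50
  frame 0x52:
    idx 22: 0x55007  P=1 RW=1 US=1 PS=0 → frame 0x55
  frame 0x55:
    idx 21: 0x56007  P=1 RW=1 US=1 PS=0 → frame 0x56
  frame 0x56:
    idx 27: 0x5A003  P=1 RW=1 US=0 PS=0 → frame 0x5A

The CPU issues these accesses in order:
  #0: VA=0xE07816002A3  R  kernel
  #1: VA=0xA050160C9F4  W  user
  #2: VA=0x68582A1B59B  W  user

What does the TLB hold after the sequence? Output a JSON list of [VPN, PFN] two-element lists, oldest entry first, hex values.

Trace:
#0 VA=0xE07816002A3 (r,kernel):
  lvl0: tbl 0x39, slot 28 ⇒ 0x3D007 (P1/RW1/US1/PS0)
  lvl1: tbl 0x3D, slot 30 ⇒ 0x40007 (P1/RW1/US1/PS0)
  lvl2: tbl 0x40, slot 11 ⇒ 0x44007 (P1/RW1/US1/PS0)
  lvl3: tbl 0x44, slot 0 ⇒ 0x45007 (P1/RW1/US1/PS0)
  → PA=0x452A3  (4 entries read)
#1 VA=0xA050160C9F4 (w,user):
  lvl0: tbl 0x39, slot 20 ⇒ 0x49007 (P1/RW1/US1/PS0)
  lvl1: tbl 0x49, slot 20 ⇒ 0x4B007 (P1/RW1/US1/PS0)
  lvl2: tbl 0x4B, slot 11 ⇒ 0x4E007 (P1/RW1/US1/PS0)
  lvl3: tbl 0x4E, slot 12 ⇒ 0x50007 (P1/RW1/US1/PS0)
  → PA=0x509F4  (4 entries read)
#2 VA=0x68582A1B59B (w,user):
  lvl0: tbl 0x39, slot 13 ⇒ 0x52007 (P1/RW1/US1/PS0)
  lvl1: tbl 0x52, slot 22 ⇒ 0x55007 (P1/RW1/US1/PS0)
  lvl2: tbl 0x55, slot 21 ⇒ 0x56007 (P1/RW1/US1/PS0)
  lvl3: tbl 0x56, slot 27 ⇒ 0x5A003 (P1/RW1/US0/PS0)
  ✗ PROTECTION_VIOLATION  [4 reads]

TLB: [["0xA050160C", "0x50"]]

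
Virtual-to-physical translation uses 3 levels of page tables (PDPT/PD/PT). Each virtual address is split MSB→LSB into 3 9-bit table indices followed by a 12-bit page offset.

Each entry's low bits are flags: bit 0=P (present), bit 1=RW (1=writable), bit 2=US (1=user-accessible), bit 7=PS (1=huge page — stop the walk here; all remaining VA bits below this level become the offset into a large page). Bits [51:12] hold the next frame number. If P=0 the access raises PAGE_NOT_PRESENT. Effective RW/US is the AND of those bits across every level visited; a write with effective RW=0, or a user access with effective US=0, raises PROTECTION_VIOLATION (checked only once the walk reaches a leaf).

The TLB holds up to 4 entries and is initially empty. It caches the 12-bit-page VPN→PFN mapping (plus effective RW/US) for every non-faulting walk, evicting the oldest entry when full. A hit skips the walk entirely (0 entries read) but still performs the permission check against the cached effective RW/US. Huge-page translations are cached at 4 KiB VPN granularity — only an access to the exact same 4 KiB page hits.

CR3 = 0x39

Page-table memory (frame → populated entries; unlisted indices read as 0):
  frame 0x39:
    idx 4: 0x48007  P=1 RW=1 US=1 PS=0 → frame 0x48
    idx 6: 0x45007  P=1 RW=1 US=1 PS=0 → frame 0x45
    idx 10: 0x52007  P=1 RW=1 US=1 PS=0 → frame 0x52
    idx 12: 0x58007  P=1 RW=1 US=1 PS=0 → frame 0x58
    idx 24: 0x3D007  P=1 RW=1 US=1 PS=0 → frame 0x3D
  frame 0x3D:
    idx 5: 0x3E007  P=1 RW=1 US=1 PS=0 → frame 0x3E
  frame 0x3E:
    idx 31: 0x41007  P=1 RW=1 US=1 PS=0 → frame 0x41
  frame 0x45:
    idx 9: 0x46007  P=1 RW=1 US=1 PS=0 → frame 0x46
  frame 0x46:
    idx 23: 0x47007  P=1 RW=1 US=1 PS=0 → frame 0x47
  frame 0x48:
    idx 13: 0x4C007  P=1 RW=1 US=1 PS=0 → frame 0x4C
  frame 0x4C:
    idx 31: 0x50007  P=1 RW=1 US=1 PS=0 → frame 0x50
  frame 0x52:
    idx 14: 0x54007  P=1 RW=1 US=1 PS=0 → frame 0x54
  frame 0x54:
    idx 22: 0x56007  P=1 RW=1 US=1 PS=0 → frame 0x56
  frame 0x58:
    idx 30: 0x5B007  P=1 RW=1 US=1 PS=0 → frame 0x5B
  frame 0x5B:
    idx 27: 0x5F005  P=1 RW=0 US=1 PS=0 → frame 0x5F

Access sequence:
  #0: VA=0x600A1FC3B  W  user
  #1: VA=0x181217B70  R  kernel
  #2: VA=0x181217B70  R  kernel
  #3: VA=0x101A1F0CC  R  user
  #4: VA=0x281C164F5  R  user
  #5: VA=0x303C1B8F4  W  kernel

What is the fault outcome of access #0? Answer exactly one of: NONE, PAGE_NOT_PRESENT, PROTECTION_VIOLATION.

Trace:
#0 VA=0x600A1FC3B (w,user):
  lvl0: tbl 0x39, slot 24 ⇒ 0x3D007 (P1/RW1/US1/PS0)
  lvl1: tbl 0x3D, slot 5 ⇒ 0x3E007 (P1/RW1/US1/PS0)
  lvl2: tbl 0x3E, slot 31 ⇒ 0x41007 (P1/RW1/US1/PS0)
  ✓ 0x41C3B  — 3 lookups
#1 VA=0x181217B70 (r,kernel):
  lvl0: tbl 0x39, slot 6 ⇒ 0x45007 (P1/RW1/US1/PS0)
  lvl1: tbl 0x45, slot 9 ⇒ 0x46007 (P1/RW1/US1/PS0)
  lvl2: tbl 0x46, slot 23 ⇒ 0x47007 (P1/RW1/US1/PS0)
  ✓ 0x47B70  — 3 lookups
#2 VA=0x181217B70 (r,kernel):
  TLB hit vpn=0x181217 → PA=0x47B70
#3 VA=0x101A1F0CC (r,user):
  lvl0: tbl 0x39, slot 4 ⇒ 0x48007 (P1/RW1/US1/PS0)
  lvl1: tbl 0x48, slot 13 ⇒ 0x4C007 (P1/RW1/US1/PS0)
  lvl2: tbl 0x4C, slot 31 ⇒ 0x50007 (P1/RW1/US1/PS0)
  ✓ 0x500CC  — 3 lookups
#4 VA=0x281C164F5 (r,user):
  lvl0: tbl 0x39, slot 10 ⇒ 0x52007 (P1/RW1/US1/PS0)
  lvl1: tbl 0x52, slot 14 ⇒ 0x54007 (P1/RW1/US1/PS0)
  lvl2: tbl 0x54, slot 22 ⇒ 0x56007 (P1/RW1/US1/PS0)
  ✓ 0x564F5  — 3 lookups
#5 VA=0x303C1B8F4 (w,kernel):
  lvl0: tbl 0x39, slot 12 ⇒ 0x58007 (P1/RW1/US1/PS0)
  lvl1: tbl 0x58, slot 30 ⇒ 0x5B007 (P1/RW1/US1/PS0)
  lvl2: tbl 0x5B, slot 27 ⇒ 0x5F005 (P1/RW0/US1/PS0)
  ✗ PROTECTION_VIOLATION  [3 reads]

Access #0 fault: NONE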